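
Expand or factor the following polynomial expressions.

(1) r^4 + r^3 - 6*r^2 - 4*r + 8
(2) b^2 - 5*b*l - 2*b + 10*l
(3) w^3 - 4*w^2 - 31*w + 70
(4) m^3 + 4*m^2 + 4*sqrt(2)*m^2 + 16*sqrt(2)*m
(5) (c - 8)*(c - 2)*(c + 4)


(1) = (r - 2)*(r - 1)*(r + 2)^2
(2) = (b - 2)*(b - 5*l)
(3) = (w - 7)*(w - 2)*(w + 5)
(4) = m*(m + 4)*(m + 4*sqrt(2))
(5) = c^3 - 6*c^2 - 24*c + 64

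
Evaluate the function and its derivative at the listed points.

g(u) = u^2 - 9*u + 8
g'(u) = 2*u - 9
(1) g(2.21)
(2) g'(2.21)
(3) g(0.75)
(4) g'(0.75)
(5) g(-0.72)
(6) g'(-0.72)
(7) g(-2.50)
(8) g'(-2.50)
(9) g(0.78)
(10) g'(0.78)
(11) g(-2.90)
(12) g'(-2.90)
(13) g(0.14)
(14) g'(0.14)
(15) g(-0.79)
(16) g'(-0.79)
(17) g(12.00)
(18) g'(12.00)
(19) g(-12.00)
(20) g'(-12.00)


(1) = -7.01
(2) = -4.58
(3) = 1.81
(4) = -7.50
(5) = 15.00
(6) = -10.44
(7) = 36.75
(8) = -14.00
(9) = 1.59
(10) = -7.44
(11) = 42.51
(12) = -14.80
(13) = 6.76
(14) = -8.72
(15) = 15.73
(16) = -10.58
(17) = 44.00
(18) = 15.00
(19) = 260.00
(20) = -33.00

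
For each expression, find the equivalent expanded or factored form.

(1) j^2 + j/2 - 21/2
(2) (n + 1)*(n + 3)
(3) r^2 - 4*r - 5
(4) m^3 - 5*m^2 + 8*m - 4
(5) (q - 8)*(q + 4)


(1) = (j - 3)*(j + 7/2)
(2) = n^2 + 4*n + 3
(3) = (r - 5)*(r + 1)
(4) = (m - 2)^2*(m - 1)
(5) = q^2 - 4*q - 32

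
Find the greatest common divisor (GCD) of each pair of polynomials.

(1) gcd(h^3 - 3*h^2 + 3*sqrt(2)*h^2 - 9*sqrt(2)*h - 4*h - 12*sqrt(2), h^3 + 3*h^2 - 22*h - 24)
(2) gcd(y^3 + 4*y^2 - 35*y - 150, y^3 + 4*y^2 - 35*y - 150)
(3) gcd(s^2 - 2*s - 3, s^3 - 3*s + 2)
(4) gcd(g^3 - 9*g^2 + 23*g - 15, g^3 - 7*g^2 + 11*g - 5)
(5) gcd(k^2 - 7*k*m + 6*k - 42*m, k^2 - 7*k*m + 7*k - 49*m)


(1) = h^2 - 3*h - 4
(2) = y^3 + 4*y^2 - 35*y - 150
(3) = gcd((s - 3)*(s + 1), (s - 1)^2*(s + 2)) = 1
(4) = gcd((g - 5)*(g - 3)*(g - 1), (g - 5)*(g - 1)^2) = g^2 - 6*g + 5
(5) = k - 7*m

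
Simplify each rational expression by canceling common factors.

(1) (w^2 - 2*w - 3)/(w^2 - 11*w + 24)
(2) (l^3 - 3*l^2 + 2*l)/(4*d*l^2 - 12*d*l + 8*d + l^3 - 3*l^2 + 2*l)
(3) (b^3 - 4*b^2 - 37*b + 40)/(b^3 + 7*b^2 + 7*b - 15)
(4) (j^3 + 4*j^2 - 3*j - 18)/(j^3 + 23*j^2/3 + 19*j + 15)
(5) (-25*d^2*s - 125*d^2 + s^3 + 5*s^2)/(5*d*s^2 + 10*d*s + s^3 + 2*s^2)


(1) = (w + 1)/(w - 8)
(2) = l/(4*d + l)
(3) = (b - 8)/(b + 3)
(4) = (3*j - 6)/(3*j + 5)
(5) = (-5*d*s - 25*d + s^2 + 5*s)/(s^2 + 2*s)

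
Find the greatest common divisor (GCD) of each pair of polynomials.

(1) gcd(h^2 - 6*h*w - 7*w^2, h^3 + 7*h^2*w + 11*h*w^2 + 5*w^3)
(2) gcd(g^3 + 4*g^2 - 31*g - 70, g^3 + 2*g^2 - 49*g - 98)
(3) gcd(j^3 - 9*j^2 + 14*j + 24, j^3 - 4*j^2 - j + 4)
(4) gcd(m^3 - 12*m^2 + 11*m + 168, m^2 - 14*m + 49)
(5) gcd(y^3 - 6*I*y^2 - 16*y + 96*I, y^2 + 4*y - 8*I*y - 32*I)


(1) = gcd((h - 7*w)*(h + w), (h + w)^2*(h + 5*w)) = h + w
(2) = gcd((g - 5)*(g + 2)*(g + 7), (g - 7)*(g + 2)*(g + 7)) = g^2 + 9*g + 14
(3) = gcd((j - 6)*(j - 4)*(j + 1), (j - 4)*(j - 1)*(j + 1)) = j^2 - 3*j - 4
(4) = gcd((m - 8)*(m - 7)*(m + 3), (m - 7)^2) = m - 7
(5) = gcd((y - 4)*(y + 4)*(y - 6*I), (y + 4)*(y - 8*I)) = y + 4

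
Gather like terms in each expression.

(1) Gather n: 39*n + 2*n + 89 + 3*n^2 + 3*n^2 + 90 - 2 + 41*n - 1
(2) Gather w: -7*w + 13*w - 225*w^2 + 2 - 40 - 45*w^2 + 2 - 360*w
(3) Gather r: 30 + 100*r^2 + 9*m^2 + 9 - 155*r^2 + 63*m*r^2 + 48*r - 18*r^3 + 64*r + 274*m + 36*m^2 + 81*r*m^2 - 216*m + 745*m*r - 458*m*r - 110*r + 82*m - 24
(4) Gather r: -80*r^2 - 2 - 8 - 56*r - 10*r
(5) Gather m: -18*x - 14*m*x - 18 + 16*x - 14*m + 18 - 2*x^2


(1) = 6*n^2 + 82*n + 176
(2) = -270*w^2 - 354*w - 36
(3) = 45*m^2 + 140*m - 18*r^3 + r^2*(63*m - 55) + r*(81*m^2 + 287*m + 2) + 15
(4) = -80*r^2 - 66*r - 10
(5) = m*(-14*x - 14) - 2*x^2 - 2*x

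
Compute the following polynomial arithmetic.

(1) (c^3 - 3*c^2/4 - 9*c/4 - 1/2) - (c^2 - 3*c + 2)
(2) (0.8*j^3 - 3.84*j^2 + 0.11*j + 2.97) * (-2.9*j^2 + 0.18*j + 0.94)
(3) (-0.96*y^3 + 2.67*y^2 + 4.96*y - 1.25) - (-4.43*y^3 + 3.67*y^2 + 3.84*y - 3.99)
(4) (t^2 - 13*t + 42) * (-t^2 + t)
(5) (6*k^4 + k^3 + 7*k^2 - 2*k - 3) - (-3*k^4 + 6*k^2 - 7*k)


(1) = c^3 - 7*c^2/4 + 3*c/4 - 5/2
(2) = -2.32*j^5 + 11.28*j^4 - 0.2582*j^3 - 12.2028*j^2 + 0.638*j + 2.7918
(3) = 3.47*y^3 - 1.0*y^2 + 1.12*y + 2.74
(4) = -t^4 + 14*t^3 - 55*t^2 + 42*t
(5) = 9*k^4 + k^3 + k^2 + 5*k - 3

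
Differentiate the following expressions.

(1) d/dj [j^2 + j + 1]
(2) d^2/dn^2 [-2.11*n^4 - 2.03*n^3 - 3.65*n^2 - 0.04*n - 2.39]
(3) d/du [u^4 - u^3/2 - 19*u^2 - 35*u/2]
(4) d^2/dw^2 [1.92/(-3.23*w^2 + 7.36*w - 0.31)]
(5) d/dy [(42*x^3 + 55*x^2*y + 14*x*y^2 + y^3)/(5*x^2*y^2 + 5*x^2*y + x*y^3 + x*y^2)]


(1) = 2*j + 1
(2) = -25.32*n^2 - 12.18*n - 7.3
(3) = 4*u^3 - 3*u^2/2 - 38*u - 35/2
(4) = (40.062336*w^2 - 91.287552*w - 1.92*(6.46*w - 7.36)*(12.92*w - 14.72) + 3.844992)/(3.23*w^2 - 7.36*w + 0.31)^3
(5) = (y*(55*x^2 + 28*x*y + 3*y^2)*(5*x*y + 5*x + y^2 + y) - (42*x^3 + 55*x^2*y + 14*x*y^2 + y^3)*(10*x*y + 5*x + 3*y^2 + 2*y))/(x*y^2*(5*x*y + 5*x + y^2 + y)^2)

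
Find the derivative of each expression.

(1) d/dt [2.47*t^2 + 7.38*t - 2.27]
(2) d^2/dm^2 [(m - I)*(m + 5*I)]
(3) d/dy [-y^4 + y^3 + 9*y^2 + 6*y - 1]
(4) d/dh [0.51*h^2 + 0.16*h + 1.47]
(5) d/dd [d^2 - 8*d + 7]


(1) = 4.94*t + 7.38
(2) = 2
(3) = -4*y^3 + 3*y^2 + 18*y + 6
(4) = 1.02*h + 0.16
(5) = 2*d - 8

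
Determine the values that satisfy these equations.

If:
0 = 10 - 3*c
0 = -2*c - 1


Then:
No Solution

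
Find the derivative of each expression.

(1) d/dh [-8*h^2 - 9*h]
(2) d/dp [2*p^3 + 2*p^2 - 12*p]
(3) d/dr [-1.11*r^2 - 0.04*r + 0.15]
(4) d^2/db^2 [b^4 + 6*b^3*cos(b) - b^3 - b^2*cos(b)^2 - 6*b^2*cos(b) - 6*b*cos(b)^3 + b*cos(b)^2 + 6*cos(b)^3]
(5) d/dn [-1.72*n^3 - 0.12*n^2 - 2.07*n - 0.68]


(1) = -16*h - 9
(2) = 6*p^2 + 4*p - 12
(3) = -2.22*r - 0.04
(4) = -6*b^3*cos(b) - 36*b^2*sin(b) + 6*b^2*cos(b) + 2*b^2*cos(2*b) + 12*b^2 + 24*b*sin(b) + 4*b*sin(2*b) + 81*b*cos(b)/2 - 2*b*cos(2*b) + 27*b*cos(3*b)/2 - 6*b + 9*sin(b) - 2*sin(2*b) + 9*sin(3*b) - 33*cos(b)/2 - cos(2*b) - 27*cos(3*b)/2 - 1
(5) = -5.16*n^2 - 0.24*n - 2.07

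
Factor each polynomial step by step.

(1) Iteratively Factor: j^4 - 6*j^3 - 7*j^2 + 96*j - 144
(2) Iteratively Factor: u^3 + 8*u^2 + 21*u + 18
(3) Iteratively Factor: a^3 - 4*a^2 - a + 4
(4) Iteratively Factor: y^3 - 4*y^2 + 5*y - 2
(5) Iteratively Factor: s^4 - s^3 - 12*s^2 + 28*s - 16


(1) = (j - 3)*(j^3 - 3*j^2 - 16*j + 48) = (j - 3)*(j + 4)*(j^2 - 7*j + 12) = (j - 3)^2*(j + 4)*(j - 4)
(2) = (u + 3)*(u^2 + 5*u + 6) = (u + 3)^2*(u + 2)
(3) = (a + 1)*(a^2 - 5*a + 4) = (a - 4)*(a + 1)*(a - 1)
(4) = (y - 1)*(y^2 - 3*y + 2) = (y - 2)*(y - 1)*(y - 1)
(5) = (s - 1)*(s^3 - 12*s + 16) = (s - 2)*(s - 1)*(s^2 + 2*s - 8) = (s - 2)*(s - 1)*(s + 4)*(s - 2)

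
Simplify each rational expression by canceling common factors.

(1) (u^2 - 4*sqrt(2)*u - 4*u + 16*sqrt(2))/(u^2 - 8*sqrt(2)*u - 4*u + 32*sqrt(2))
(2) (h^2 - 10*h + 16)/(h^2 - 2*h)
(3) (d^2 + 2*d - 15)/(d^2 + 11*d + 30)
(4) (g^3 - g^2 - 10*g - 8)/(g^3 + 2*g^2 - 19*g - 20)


(1) = (u - 4*sqrt(2))/(u - 8*sqrt(2))
(2) = (h - 8)/h
(3) = (d - 3)/(d + 6)
(4) = (g + 2)/(g + 5)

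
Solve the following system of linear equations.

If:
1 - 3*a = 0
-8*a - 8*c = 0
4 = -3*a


Then:
No Solution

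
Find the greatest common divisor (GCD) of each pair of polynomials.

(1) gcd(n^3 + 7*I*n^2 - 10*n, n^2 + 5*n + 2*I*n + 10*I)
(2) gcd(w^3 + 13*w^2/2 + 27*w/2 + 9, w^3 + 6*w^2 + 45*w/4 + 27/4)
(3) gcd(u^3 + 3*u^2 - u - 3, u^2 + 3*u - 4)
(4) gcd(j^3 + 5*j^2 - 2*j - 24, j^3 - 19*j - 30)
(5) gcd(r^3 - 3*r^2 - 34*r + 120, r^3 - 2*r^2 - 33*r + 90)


(1) = gcd(n*(n + 2*I)*(n + 5*I), (n + 5)*(n + 2*I)) = n + 2*I
(2) = gcd((w + 3/2)*(w + 2)*(w + 3), (w + 3/2)^2*(w + 3)) = w^2 + 9*w/2 + 9/2
(3) = gcd((u - 1)*(u + 1)*(u + 3), (u - 1)*(u + 4)) = u - 1
(4) = j + 3
(5) = r^2 + r - 30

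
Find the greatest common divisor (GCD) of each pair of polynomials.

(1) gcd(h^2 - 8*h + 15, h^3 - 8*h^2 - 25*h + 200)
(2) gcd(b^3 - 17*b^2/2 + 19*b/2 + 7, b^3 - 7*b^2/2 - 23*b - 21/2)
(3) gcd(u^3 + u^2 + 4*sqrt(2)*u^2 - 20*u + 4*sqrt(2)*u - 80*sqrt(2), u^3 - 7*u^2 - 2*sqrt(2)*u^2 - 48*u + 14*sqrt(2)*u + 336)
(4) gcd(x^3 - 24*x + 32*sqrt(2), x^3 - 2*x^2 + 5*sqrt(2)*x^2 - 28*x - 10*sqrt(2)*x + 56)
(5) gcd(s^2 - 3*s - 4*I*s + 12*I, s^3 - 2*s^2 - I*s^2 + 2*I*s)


(1) = h - 5
(2) = b^2 - 13*b/2 - 7/2
(3) = gcd((u - 4)*(u + 5)*(u + 4*sqrt(2)), (u - 7)*(u - 6*sqrt(2))*(u + 4*sqrt(2))) = u + 4*sqrt(2)
(4) = x - 2*sqrt(2)
(5) = 1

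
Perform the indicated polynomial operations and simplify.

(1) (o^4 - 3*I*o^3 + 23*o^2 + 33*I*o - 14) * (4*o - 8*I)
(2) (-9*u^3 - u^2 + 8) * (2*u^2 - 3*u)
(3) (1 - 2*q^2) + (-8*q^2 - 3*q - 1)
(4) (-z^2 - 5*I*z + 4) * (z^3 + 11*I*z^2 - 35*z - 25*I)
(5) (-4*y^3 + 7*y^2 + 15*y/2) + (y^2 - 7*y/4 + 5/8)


(1) = 4*o^5 - 20*I*o^4 + 68*o^3 - 52*I*o^2 + 208*o + 112*I
(2) = -18*u^5 + 25*u^4 + 3*u^3 + 16*u^2 - 24*u
(3) = -10*q^2 - 3*q
(4) = -z^5 - 16*I*z^4 + 94*z^3 + 244*I*z^2 - 265*z - 100*I
(5) = -4*y^3 + 8*y^2 + 23*y/4 + 5/8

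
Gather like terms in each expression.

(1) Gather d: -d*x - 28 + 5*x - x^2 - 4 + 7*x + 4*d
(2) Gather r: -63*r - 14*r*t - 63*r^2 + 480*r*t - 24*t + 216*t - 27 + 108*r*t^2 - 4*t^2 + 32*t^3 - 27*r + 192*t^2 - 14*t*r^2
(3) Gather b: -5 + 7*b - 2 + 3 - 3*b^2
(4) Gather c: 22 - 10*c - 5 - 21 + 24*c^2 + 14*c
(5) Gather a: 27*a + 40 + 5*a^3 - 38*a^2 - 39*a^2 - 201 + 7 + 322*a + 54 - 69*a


(1) = d*(4 - x) - x^2 + 12*x - 32
(2) = r^2*(-14*t - 63) + r*(108*t^2 + 466*t - 90) + 32*t^3 + 188*t^2 + 192*t - 27
(3) = -3*b^2 + 7*b - 4
(4) = 24*c^2 + 4*c - 4
(5) = 5*a^3 - 77*a^2 + 280*a - 100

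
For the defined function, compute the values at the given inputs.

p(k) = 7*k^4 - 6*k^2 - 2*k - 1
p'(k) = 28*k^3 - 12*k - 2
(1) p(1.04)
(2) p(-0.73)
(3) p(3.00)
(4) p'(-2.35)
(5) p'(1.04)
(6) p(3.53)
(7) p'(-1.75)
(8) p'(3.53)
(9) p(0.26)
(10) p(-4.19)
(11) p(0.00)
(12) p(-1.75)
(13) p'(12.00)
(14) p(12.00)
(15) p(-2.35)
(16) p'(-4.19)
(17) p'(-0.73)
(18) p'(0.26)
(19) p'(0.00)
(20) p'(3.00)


(1) = -1.38
(2) = -0.75
(3) = 506.00
(4) = -337.18
(5) = 17.02
(6) = 1004.09
(7) = -131.06
(8) = 1187.28
(9) = -1.89
(10) = 2059.56
(11) = -1.00
(12) = 49.78
(13) = 48238.00
(14) = 144263.00
(15) = 184.05
(16) = -2011.40
(17) = -4.13
(18) = -4.63
(19) = -2.00
(20) = 718.00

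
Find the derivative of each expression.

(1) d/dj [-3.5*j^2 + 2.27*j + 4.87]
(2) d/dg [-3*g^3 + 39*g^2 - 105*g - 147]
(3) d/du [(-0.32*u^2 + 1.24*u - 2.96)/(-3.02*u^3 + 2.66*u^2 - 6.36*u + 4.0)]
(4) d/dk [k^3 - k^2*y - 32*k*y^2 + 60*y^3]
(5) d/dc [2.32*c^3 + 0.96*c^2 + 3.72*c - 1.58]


(1) = 2.27 - 7.0*j
(2) = -9*g^2 + 78*g - 105
(3) = (-0.9664*u^4 + 7.4896*u^3 - 28.0808*u^2 + 13.1872*u - 13.8656)/(9.1204*u^6 - 16.0664*u^5 + 45.49*u^4 - 57.9952*u^3 + 61.7296*u^2 - 50.88*u + 16.0)
(4) = 3*k^2 - 2*k*y - 32*y^2
(5) = 6.96*c^2 + 1.92*c + 3.72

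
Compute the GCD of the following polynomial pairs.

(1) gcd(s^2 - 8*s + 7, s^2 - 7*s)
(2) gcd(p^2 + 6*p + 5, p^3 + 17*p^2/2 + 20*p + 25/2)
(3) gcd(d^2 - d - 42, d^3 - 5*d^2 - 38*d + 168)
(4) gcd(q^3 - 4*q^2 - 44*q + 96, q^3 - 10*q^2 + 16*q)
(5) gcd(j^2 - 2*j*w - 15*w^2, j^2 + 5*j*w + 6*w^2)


(1) = gcd((s - 7)*(s - 1), s*(s - 7)) = s - 7
(2) = p^2 + 6*p + 5
(3) = gcd((d - 7)*(d + 6), (d - 7)*(d - 4)*(d + 6)) = d^2 - d - 42
(4) = q^2 - 10*q + 16
(5) = gcd((j - 5*w)*(j + 3*w), (j + 2*w)*(j + 3*w)) = j + 3*w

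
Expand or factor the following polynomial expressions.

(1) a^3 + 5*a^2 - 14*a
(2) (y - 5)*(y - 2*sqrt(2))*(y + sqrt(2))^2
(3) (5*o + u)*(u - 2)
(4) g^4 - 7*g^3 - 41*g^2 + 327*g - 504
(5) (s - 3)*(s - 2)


(1) = a*(a - 2)*(a + 7)
(2) = y^4 - 5*y^3 - 6*y^2 - 4*sqrt(2)*y + 30*y + 20*sqrt(2)
(3) = 5*o*u - 10*o + u^2 - 2*u
(4) = (g - 8)*(g - 3)^2*(g + 7)
(5) = s^2 - 5*s + 6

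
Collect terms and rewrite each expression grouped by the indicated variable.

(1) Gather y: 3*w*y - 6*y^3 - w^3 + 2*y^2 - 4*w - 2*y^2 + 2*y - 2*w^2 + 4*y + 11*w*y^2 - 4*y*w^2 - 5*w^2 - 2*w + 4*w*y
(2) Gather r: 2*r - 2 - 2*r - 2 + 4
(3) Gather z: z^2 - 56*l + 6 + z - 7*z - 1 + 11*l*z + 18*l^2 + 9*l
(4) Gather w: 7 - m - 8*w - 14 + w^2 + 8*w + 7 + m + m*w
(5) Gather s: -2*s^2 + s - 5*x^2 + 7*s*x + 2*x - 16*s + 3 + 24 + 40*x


(1) = -w^3 - 7*w^2 + 11*w*y^2 - 6*w - 6*y^3 + y*(-4*w^2 + 7*w + 6)
(2) = 0
(3) = 18*l^2 - 47*l + z^2 + z*(11*l - 6) + 5
(4) = m*w + w^2
(5) = -2*s^2 + s*(7*x - 15) - 5*x^2 + 42*x + 27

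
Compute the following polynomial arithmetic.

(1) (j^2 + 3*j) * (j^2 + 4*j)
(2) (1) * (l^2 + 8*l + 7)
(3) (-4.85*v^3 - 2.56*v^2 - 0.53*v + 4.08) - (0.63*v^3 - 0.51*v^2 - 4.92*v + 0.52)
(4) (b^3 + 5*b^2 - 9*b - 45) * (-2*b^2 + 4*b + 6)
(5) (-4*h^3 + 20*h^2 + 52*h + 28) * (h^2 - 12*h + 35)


(1) = j^4 + 7*j^3 + 12*j^2
(2) = l^2 + 8*l + 7
(3) = -5.48*v^3 - 2.05*v^2 + 4.39*v + 3.56
(4) = -2*b^5 - 6*b^4 + 44*b^3 + 84*b^2 - 234*b - 270
(5) = -4*h^5 + 68*h^4 - 328*h^3 + 104*h^2 + 1484*h + 980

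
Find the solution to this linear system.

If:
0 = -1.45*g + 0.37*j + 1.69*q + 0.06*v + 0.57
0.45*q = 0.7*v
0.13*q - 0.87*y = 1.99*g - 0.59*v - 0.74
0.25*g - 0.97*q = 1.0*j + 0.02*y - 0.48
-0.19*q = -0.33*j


Then:
g = 1.06
j = 0.29
q = 0.50
v = 0.32
y = -1.28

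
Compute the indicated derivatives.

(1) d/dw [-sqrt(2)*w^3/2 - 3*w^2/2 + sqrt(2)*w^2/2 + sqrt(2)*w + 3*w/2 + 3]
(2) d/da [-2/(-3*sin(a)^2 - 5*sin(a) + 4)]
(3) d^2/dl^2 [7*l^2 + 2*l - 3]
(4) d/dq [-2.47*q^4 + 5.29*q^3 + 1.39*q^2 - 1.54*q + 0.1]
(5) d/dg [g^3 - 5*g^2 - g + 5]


(1) = -3*sqrt(2)*w^2/2 - 3*w + sqrt(2)*w + sqrt(2) + 3/2
(2) = -2*(6*sin(a) + 5)*cos(a)/(3*sin(a)^2 + 5*sin(a) - 4)^2
(3) = 14
(4) = -9.88*q^3 + 15.87*q^2 + 2.78*q - 1.54
(5) = 3*g^2 - 10*g - 1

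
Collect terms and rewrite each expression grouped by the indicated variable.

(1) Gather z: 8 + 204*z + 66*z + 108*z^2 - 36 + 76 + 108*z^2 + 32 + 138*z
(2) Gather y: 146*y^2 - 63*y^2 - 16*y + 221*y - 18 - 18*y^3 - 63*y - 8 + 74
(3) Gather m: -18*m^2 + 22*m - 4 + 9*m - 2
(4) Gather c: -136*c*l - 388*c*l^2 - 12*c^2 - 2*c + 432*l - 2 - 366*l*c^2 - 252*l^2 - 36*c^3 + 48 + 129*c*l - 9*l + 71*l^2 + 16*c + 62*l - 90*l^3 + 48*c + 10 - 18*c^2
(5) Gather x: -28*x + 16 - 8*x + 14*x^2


(1) = 216*z^2 + 408*z + 80
(2) = -18*y^3 + 83*y^2 + 142*y + 48
(3) = -18*m^2 + 31*m - 6
(4) = -36*c^3 + c^2*(-366*l - 30) + c*(-388*l^2 - 7*l + 62) - 90*l^3 - 181*l^2 + 485*l + 56
(5) = 14*x^2 - 36*x + 16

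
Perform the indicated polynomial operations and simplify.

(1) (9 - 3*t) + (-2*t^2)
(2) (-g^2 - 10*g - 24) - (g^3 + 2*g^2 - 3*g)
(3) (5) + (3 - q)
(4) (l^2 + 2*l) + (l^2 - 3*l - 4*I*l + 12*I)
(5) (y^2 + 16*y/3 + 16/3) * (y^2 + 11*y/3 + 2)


(1) = -2*t^2 - 3*t + 9
(2) = -g^3 - 3*g^2 - 7*g - 24
(3) = 8 - q
(4) = 2*l^2 - l - 4*I*l + 12*I
(5) = y^4 + 9*y^3 + 242*y^2/9 + 272*y/9 + 32/3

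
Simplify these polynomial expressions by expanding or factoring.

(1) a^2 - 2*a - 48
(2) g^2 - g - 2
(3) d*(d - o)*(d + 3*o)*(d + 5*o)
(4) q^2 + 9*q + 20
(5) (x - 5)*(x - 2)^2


(1) = (a - 8)*(a + 6)
(2) = (g - 2)*(g + 1)
(3) = d^4 + 7*d^3*o + 7*d^2*o^2 - 15*d*o^3
(4) = (q + 4)*(q + 5)
(5) = x^3 - 9*x^2 + 24*x - 20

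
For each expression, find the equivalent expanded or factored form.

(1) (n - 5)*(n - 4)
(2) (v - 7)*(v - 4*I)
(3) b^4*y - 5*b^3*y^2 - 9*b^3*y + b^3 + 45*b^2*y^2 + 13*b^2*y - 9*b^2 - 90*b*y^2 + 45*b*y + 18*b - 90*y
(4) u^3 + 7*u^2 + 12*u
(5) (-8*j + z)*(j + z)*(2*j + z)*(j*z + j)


(1) = n^2 - 9*n + 20
(2) = v^2 - 7*v - 4*I*v + 28*I
(3) = (b - 6)*(b - 3)*(b - 5*y)*(b*y + 1)
(4) = u*(u + 3)*(u + 4)
(5) = -16*j^4*z - 16*j^4 - 22*j^3*z^2 - 22*j^3*z - 5*j^2*z^3 - 5*j^2*z^2 + j*z^4 + j*z^3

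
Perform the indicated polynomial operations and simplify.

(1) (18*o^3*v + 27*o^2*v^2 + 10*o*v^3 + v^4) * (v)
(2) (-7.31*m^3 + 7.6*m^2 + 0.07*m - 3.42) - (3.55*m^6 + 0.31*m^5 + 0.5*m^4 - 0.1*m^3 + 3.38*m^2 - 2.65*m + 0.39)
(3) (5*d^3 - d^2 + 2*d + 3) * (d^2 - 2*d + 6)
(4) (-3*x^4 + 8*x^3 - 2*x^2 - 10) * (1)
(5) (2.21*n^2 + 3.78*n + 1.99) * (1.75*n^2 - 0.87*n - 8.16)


(1) = 18*o^3*v^2 + 27*o^2*v^3 + 10*o*v^4 + v^5
(2) = -3.55*m^6 - 0.31*m^5 - 0.5*m^4 - 7.21*m^3 + 4.22*m^2 + 2.72*m - 3.81
(3) = 5*d^5 - 11*d^4 + 34*d^3 - 7*d^2 + 6*d + 18
(4) = -3*x^4 + 8*x^3 - 2*x^2 - 10
(5) = 3.8675*n^4 + 4.6923*n^3 - 17.8397*n^2 - 32.5761*n - 16.2384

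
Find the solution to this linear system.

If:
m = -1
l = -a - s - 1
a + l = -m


Then:
a = 1 - l
m = -1
s = -2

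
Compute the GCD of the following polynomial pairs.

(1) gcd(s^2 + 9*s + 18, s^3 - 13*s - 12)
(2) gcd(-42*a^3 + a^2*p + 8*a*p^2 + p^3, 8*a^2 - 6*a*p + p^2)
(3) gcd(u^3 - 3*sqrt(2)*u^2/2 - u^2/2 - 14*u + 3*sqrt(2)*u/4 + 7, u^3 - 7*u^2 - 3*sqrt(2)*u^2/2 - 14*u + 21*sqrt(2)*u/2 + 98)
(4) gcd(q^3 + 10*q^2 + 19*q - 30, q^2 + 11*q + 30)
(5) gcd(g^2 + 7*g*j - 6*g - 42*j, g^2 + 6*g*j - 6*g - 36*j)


(1) = s + 3
(2) = gcd((-2*a + p)*(3*a + p)*(7*a + p), (-4*a + p)*(-2*a + p)) = -2*a + p
(3) = gcd((u - 1/2)*(u - 7*sqrt(2)/2)*(u + 2*sqrt(2)), (u - 7)*(u - 7*sqrt(2)/2)*(u + 2*sqrt(2))) = u^2 - 3*sqrt(2)*u/2 - 14
(4) = q^2 + 11*q + 30
(5) = g - 6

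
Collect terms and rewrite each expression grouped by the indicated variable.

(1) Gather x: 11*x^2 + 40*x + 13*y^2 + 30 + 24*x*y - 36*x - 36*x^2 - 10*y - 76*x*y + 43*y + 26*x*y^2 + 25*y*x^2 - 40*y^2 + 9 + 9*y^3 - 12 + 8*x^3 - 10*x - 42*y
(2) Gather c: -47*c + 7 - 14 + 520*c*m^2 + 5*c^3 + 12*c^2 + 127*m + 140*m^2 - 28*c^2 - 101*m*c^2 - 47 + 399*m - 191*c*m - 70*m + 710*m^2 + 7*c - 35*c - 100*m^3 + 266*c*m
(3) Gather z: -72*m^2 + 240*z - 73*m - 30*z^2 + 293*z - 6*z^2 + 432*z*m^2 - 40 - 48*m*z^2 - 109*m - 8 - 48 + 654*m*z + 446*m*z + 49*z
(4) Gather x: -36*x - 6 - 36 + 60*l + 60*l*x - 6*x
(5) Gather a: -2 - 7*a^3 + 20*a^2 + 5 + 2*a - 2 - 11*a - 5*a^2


(1) = 8*x^3 + x^2*(25*y - 25) + x*(26*y^2 - 52*y - 6) + 9*y^3 - 27*y^2 - 9*y + 27
(2) = 5*c^3 + c^2*(-101*m - 16) + c*(520*m^2 + 75*m - 75) - 100*m^3 + 850*m^2 + 456*m - 54
(3) = -72*m^2 - 182*m + z^2*(-48*m - 36) + z*(432*m^2 + 1100*m + 582) - 96
(4) = 60*l + x*(60*l - 42) - 42
(5) = -7*a^3 + 15*a^2 - 9*a + 1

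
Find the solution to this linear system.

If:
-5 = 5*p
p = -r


Then:
p = -1
r = 1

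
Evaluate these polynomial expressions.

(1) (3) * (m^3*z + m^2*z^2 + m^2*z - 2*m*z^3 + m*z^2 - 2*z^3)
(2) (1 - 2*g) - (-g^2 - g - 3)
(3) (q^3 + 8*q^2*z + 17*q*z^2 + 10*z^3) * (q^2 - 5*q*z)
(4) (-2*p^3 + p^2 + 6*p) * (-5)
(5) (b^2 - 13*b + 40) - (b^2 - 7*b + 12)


(1) = 3*m^3*z + 3*m^2*z^2 + 3*m^2*z - 6*m*z^3 + 3*m*z^2 - 6*z^3
(2) = g^2 - g + 4
(3) = q^5 + 3*q^4*z - 23*q^3*z^2 - 75*q^2*z^3 - 50*q*z^4
(4) = 10*p^3 - 5*p^2 - 30*p
(5) = 28 - 6*b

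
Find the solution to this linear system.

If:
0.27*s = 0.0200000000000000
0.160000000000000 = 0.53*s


Then:
No Solution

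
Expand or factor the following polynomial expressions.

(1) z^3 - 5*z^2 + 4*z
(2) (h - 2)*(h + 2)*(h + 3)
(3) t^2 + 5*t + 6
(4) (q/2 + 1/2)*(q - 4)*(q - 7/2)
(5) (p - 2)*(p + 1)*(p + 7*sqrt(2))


(1) = z*(z - 4)*(z - 1)
(2) = h^3 + 3*h^2 - 4*h - 12
(3) = (t + 2)*(t + 3)
(4) = q^3/2 - 13*q^2/4 + 13*q/4 + 7
(5) = p^3 - p^2 + 7*sqrt(2)*p^2 - 7*sqrt(2)*p - 2*p - 14*sqrt(2)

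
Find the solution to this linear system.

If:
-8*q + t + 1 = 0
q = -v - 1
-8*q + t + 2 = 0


Then:
No Solution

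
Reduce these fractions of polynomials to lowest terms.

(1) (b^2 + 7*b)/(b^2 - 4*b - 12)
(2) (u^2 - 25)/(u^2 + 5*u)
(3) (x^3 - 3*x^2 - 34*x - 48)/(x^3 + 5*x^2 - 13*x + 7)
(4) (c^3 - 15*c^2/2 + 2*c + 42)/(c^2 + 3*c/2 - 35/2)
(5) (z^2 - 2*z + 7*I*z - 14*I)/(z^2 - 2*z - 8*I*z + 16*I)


(1) = (b^2 + 7*b)/(b^2 - 4*b - 12)
(2) = (u - 5)/u
(3) = (x^3 - 3*x^2 - 34*x - 48)/(x^3 + 5*x^2 - 13*x + 7)
(4) = (c^2 - 4*c - 12)/(c + 5)
(5) = (z + 7*I)/(z - 8*I)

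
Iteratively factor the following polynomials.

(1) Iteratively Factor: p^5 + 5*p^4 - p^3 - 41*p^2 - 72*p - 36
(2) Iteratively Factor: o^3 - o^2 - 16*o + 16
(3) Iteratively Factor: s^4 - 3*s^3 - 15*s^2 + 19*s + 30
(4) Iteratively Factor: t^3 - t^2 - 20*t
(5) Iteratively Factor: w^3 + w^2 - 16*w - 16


(1) = (p - 3)*(p^4 + 8*p^3 + 23*p^2 + 28*p + 12) = (p - 3)*(p + 2)*(p^3 + 6*p^2 + 11*p + 6) = (p - 3)*(p + 2)^2*(p^2 + 4*p + 3) = (p - 3)*(p + 2)^2*(p + 3)*(p + 1)
(2) = (o - 1)*(o^2 - 16) = (o - 1)*(o + 4)*(o - 4)
(3) = (s + 3)*(s^3 - 6*s^2 + 3*s + 10) = (s - 5)*(s + 3)*(s^2 - s - 2) = (s - 5)*(s + 1)*(s + 3)*(s - 2)
(4) = (t + 4)*(t^2 - 5*t) = (t - 5)*(t + 4)*(t)
(5) = (w + 4)*(w^2 - 3*w - 4) = (w - 4)*(w + 4)*(w + 1)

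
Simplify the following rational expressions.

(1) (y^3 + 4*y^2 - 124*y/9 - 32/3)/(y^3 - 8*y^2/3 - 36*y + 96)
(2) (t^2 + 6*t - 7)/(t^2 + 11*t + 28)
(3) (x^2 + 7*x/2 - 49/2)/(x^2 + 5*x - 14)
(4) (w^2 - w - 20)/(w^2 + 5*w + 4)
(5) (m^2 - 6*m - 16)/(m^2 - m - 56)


(1) = (3*y + 2)/(3*y - 18)
(2) = (t - 1)/(t + 4)
(3) = (2*x - 7)/(2*x - 4)
(4) = (w - 5)/(w + 1)
(5) = (m + 2)/(m + 7)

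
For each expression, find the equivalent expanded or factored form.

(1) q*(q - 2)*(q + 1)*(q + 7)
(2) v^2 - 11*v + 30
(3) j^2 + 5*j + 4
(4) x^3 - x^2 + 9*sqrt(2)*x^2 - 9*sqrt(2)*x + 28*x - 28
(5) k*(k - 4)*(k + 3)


(1) = q^4 + 6*q^3 - 9*q^2 - 14*q
(2) = (v - 6)*(v - 5)
(3) = (j + 1)*(j + 4)
(4) = (x - 1)*(x + 2*sqrt(2))*(x + 7*sqrt(2))
(5) = k^3 - k^2 - 12*k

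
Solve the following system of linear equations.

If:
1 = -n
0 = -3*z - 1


Then:
n = -1
z = -1/3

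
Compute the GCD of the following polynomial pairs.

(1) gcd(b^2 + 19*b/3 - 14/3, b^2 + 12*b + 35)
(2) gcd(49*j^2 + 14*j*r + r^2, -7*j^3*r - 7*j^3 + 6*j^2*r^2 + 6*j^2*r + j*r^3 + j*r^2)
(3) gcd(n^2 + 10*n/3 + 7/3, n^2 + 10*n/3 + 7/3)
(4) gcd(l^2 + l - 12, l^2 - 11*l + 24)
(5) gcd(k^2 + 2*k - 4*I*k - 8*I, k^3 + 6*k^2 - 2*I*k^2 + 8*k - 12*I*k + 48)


(1) = gcd((b - 2/3)*(b + 7), (b + 5)*(b + 7)) = b + 7
(2) = 7*j + r
(3) = gcd((n + 1)*(n + 7/3), (n + 1)*(n + 7/3)) = n^2 + 10*n/3 + 7/3
(4) = gcd((l - 3)*(l + 4), (l - 8)*(l - 3)) = l - 3
(5) = gcd((k + 2)*(k - 4*I), (k + 6)*(k - 4*I)*(k + 2*I)) = k - 4*I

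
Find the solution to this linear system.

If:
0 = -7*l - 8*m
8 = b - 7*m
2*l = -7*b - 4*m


Then:
b = 96/355
l = 448/355
m = -392/355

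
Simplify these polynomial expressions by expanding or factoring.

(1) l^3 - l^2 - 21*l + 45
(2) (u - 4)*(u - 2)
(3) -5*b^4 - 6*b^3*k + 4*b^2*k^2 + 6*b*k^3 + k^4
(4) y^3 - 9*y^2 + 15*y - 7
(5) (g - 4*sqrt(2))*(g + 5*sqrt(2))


(1) = (l - 3)^2*(l + 5)
(2) = u^2 - 6*u + 8
(3) = (-b + k)*(b + k)^2*(5*b + k)
(4) = (y - 7)*(y - 1)^2
(5) = g^2 + sqrt(2)*g - 40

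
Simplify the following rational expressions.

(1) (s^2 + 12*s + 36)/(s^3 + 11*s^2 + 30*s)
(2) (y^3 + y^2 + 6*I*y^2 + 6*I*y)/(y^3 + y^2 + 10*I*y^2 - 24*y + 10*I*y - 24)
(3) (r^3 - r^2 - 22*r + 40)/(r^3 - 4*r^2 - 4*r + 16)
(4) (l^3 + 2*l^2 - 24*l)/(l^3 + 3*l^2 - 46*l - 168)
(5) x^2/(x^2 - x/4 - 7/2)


(1) = (s + 6)/(s^2 + 5*s)
(2) = y/(y + 4*I)
(3) = (r + 5)/(r + 2)
(4) = (l^2 - 4*l)/(l^2 - 3*l - 28)
(5) = 4*x^2/(4*x^2 - x - 14)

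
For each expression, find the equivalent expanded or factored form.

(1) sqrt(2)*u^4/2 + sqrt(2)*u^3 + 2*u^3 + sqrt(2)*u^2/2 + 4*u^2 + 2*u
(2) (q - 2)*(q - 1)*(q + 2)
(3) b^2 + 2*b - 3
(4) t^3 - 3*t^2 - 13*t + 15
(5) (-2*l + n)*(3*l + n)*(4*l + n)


(1) = u*(u/2 + 1/2)*(u + 2*sqrt(2))*(sqrt(2)*u + sqrt(2))
(2) = q^3 - q^2 - 4*q + 4
(3) = (b - 1)*(b + 3)
(4) = (t - 5)*(t - 1)*(t + 3)
(5) = -24*l^3 - 2*l^2*n + 5*l*n^2 + n^3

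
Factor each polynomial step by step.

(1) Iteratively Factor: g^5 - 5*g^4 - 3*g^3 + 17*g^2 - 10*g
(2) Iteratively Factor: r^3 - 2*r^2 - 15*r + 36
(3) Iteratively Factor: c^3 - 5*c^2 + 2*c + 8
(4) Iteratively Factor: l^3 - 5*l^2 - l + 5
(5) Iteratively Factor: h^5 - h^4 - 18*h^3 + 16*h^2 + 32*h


(1) = (g + 2)*(g^4 - 7*g^3 + 11*g^2 - 5*g) = (g - 1)*(g + 2)*(g^3 - 6*g^2 + 5*g) = g*(g - 1)*(g + 2)*(g^2 - 6*g + 5) = g*(g - 5)*(g - 1)*(g + 2)*(g - 1)
(2) = (r + 4)*(r^2 - 6*r + 9) = (r - 3)*(r + 4)*(r - 3)
(3) = (c - 2)*(c^2 - 3*c - 4) = (c - 4)*(c - 2)*(c + 1)
(4) = (l - 5)*(l^2 - 1) = (l - 5)*(l - 1)*(l + 1)
(5) = (h + 4)*(h^4 - 5*h^3 + 2*h^2 + 8*h) = (h - 4)*(h + 4)*(h^3 - h^2 - 2*h) = h*(h - 4)*(h + 4)*(h^2 - h - 2) = h*(h - 4)*(h - 2)*(h + 4)*(h + 1)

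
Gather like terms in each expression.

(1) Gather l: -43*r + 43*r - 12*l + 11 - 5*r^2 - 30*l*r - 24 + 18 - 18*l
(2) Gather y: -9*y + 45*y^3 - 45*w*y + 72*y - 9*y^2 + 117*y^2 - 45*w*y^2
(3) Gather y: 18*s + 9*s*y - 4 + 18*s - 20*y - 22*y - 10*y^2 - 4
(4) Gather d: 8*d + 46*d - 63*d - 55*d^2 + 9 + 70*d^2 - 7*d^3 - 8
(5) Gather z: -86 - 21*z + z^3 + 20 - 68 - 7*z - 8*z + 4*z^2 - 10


(1) = l*(-30*r - 30) - 5*r^2 + 5
(2) = 45*y^3 + y^2*(108 - 45*w) + y*(63 - 45*w)
(3) = 36*s - 10*y^2 + y*(9*s - 42) - 8
(4) = -7*d^3 + 15*d^2 - 9*d + 1
(5) = z^3 + 4*z^2 - 36*z - 144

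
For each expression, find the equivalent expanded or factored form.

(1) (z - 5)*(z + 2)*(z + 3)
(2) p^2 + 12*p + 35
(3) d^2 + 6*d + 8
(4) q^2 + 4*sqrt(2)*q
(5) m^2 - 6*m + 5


(1) = z^3 - 19*z - 30
(2) = (p + 5)*(p + 7)
(3) = (d + 2)*(d + 4)
(4) = q*(q + 4*sqrt(2))
(5) = (m - 5)*(m - 1)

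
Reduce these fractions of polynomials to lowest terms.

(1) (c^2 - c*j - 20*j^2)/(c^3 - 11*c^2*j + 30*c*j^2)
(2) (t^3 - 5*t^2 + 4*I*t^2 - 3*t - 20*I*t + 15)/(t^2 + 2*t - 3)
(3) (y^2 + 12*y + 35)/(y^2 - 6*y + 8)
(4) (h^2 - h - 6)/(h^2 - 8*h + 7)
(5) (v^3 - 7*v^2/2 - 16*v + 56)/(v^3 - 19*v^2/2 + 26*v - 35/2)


(1) = (c + 4*j)/(c^2 - 6*c*j)
(2) = (t^3 + t^2*(-5 + 4*I) + t*(-3 - 20*I) + 15)/(t^2 + 2*t - 3)
(3) = (y^2 + 12*y + 35)/(y^2 - 6*y + 8)
(4) = (h^2 - h - 6)/(h^2 - 8*h + 7)
(5) = (v^2 - 16)/(v^2 - 6*v + 5)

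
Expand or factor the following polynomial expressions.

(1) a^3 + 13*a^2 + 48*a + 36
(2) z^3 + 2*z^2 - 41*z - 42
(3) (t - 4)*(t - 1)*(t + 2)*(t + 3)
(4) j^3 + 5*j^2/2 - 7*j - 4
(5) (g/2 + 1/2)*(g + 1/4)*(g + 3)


(1) = (a + 1)*(a + 6)^2
(2) = (z - 6)*(z + 1)*(z + 7)
(3) = t^4 - 15*t^2 - 10*t + 24
(4) = (j - 2)*(j + 1/2)*(j + 4)
(5) = g^3/2 + 17*g^2/8 + 2*g + 3/8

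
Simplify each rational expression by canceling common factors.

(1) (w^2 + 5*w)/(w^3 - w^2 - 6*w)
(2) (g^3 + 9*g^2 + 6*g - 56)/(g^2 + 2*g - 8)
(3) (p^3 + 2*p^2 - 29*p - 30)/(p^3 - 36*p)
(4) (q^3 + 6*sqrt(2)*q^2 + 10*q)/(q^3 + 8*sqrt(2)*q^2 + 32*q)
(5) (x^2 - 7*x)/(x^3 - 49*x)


(1) = (w + 5)/(w^2 - w - 6)
(2) = g + 7
(3) = (p^2 - 4*p - 5)/(p^2 - 6*p)
(4) = (q^2 + 6*sqrt(2)*q + 10)/(q^2 + 8*sqrt(2)*q + 32)
(5) = 1/(x + 7)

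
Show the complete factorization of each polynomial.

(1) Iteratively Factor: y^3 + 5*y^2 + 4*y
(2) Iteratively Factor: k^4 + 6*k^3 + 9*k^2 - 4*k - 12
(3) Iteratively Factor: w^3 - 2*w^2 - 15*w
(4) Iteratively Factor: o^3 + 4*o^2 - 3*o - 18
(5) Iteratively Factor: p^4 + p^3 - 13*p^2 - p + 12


(1) = (y + 1)*(y^2 + 4*y) = y*(y + 1)*(y + 4)
(2) = (k + 2)*(k^3 + 4*k^2 + k - 6) = (k + 2)*(k + 3)*(k^2 + k - 2) = (k - 1)*(k + 2)*(k + 3)*(k + 2)
(3) = (w - 5)*(w^2 + 3*w) = (w - 5)*(w + 3)*(w)
(4) = (o + 3)*(o^2 + o - 6) = (o - 2)*(o + 3)*(o + 3)
(5) = (p - 3)*(p^3 + 4*p^2 - p - 4) = (p - 3)*(p + 1)*(p^2 + 3*p - 4) = (p - 3)*(p + 1)*(p + 4)*(p - 1)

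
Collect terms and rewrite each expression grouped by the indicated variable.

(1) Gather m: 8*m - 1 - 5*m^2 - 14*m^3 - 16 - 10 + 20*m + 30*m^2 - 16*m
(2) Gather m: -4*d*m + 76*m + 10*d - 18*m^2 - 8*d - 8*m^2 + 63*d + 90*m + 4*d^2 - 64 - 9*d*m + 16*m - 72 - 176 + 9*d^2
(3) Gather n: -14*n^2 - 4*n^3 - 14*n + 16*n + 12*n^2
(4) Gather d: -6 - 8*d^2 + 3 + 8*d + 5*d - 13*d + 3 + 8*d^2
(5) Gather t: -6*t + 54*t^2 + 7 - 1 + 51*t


(1) = -14*m^3 + 25*m^2 + 12*m - 27
(2) = 13*d^2 + 65*d - 26*m^2 + m*(182 - 13*d) - 312
(3) = -4*n^3 - 2*n^2 + 2*n
(4) = 0
(5) = 54*t^2 + 45*t + 6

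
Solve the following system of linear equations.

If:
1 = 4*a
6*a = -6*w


Then:
a = 1/4
w = -1/4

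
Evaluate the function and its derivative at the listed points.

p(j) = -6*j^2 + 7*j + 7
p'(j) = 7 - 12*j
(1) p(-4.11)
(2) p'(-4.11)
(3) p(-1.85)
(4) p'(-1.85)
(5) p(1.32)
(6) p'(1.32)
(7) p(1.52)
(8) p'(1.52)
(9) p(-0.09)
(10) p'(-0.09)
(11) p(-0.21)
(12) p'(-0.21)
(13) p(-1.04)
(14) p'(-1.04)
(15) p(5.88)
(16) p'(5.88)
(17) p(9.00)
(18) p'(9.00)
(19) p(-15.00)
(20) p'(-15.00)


(1) = -123.12
(2) = 56.32
(3) = -26.49
(4) = 29.20
(5) = 5.79
(6) = -8.84
(7) = 3.78
(8) = -11.24
(9) = 6.32
(10) = 8.08
(11) = 5.27
(12) = 9.52
(13) = -6.77
(14) = 19.48
(15) = -159.29
(16) = -63.56
(17) = -416.00
(18) = -101.00
(19) = -1448.00
(20) = 187.00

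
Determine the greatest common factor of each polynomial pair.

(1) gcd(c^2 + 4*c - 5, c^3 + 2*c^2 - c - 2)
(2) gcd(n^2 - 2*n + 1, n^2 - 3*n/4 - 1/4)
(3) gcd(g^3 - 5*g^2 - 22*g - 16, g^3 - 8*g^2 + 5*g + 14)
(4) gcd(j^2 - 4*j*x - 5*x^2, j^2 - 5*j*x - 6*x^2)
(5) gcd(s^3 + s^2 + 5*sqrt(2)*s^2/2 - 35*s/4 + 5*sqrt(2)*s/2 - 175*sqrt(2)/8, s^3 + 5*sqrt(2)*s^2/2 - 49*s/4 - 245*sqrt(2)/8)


(1) = gcd((c - 1)*(c + 5), (c - 1)*(c + 1)*(c + 2)) = c - 1
(2) = gcd((n - 1)^2, (n - 1)*(n + 1/4)) = n - 1
(3) = gcd((g - 8)*(g + 1)*(g + 2), (g - 7)*(g - 2)*(g + 1)) = g + 1
(4) = j + x
(5) = s^2 + s*(7/2 + 5*sqrt(2)/2) + 35*sqrt(2)/4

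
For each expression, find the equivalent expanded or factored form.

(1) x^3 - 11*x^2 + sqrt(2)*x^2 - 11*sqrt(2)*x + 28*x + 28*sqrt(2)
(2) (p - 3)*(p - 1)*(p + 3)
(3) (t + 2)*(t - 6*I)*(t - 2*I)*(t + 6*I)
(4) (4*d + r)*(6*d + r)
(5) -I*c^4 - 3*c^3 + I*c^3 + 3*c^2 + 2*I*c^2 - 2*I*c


(1) = (x - 7)*(x - 4)*(x + sqrt(2))
(2) = p^3 - p^2 - 9*p + 9
(3) = t^4 + 2*t^3 - 2*I*t^3 + 36*t^2 - 4*I*t^2 + 72*t - 72*I*t - 144*I
(4) = 24*d^2 + 10*d*r + r^2
(5) = c*(c - 2*I)*(c - I)*(-I*c + I)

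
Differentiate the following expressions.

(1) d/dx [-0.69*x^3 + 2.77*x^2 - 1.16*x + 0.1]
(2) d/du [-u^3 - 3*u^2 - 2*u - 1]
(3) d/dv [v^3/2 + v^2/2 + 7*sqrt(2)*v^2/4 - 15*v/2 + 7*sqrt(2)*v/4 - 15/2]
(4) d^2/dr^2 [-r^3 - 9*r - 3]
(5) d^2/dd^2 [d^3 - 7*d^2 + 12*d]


(1) = -2.07*x^2 + 5.54*x - 1.16
(2) = -3*u^2 - 6*u - 2
(3) = 3*v^2/2 + v + 7*sqrt(2)*v/2 - 15/2 + 7*sqrt(2)/4
(4) = -6*r
(5) = 6*d - 14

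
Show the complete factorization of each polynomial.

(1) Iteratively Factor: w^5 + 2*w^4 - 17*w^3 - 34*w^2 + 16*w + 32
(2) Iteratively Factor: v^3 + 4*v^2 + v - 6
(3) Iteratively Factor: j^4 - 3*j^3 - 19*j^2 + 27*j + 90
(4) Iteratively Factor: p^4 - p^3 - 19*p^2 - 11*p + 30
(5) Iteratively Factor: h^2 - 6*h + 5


(1) = (w + 4)*(w^4 - 2*w^3 - 9*w^2 + 2*w + 8) = (w + 1)*(w + 4)*(w^3 - 3*w^2 - 6*w + 8) = (w + 1)*(w + 2)*(w + 4)*(w^2 - 5*w + 4) = (w - 1)*(w + 1)*(w + 2)*(w + 4)*(w - 4)
(2) = (v + 3)*(v^2 + v - 2) = (v + 2)*(v + 3)*(v - 1)
(3) = (j + 2)*(j^3 - 5*j^2 - 9*j + 45) = (j - 3)*(j + 2)*(j^2 - 2*j - 15) = (j - 5)*(j - 3)*(j + 2)*(j + 3)
(4) = (p - 1)*(p^3 - 19*p - 30) = (p - 1)*(p + 2)*(p^2 - 2*p - 15) = (p - 5)*(p - 1)*(p + 2)*(p + 3)
(5) = (h - 5)*(h - 1)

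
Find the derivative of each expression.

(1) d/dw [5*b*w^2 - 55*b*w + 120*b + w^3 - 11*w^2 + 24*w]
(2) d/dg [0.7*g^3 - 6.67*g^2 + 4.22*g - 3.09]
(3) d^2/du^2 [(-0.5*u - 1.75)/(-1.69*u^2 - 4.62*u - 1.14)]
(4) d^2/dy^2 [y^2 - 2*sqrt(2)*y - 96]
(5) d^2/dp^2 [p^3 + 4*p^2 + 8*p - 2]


(1) = 10*b*w - 55*b + 3*w^2 - 22*w + 24
(2) = 2.1*g^2 - 13.34*g + 4.22
(3) = ((0.5*u + 1.75)*(3.38*u + 4.62)*(6.76*u + 9.24) - (5.07*u + 10.535)*(1.69*u^2 + 4.62*u + 1.14))/(1.69*u^2 + 4.62*u + 1.14)^3
(4) = 2
(5) = 6*p + 8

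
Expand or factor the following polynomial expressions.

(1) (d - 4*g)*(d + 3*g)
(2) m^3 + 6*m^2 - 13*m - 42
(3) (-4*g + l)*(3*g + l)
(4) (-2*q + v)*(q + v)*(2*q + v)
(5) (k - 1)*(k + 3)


(1) = d^2 - d*g - 12*g^2
(2) = (m - 3)*(m + 2)*(m + 7)
(3) = -12*g^2 - g*l + l^2
(4) = -4*q^3 - 4*q^2*v + q*v^2 + v^3
(5) = k^2 + 2*k - 3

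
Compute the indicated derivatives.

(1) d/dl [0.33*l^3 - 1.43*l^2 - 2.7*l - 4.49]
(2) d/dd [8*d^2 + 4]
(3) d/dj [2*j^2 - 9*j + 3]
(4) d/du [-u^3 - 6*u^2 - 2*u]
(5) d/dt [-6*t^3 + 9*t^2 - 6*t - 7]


(1) = 0.99*l^2 - 2.86*l - 2.7
(2) = 16*d
(3) = 4*j - 9
(4) = -3*u^2 - 12*u - 2
(5) = -18*t^2 + 18*t - 6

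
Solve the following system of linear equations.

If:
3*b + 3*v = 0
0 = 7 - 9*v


Then:
b = -7/9
v = 7/9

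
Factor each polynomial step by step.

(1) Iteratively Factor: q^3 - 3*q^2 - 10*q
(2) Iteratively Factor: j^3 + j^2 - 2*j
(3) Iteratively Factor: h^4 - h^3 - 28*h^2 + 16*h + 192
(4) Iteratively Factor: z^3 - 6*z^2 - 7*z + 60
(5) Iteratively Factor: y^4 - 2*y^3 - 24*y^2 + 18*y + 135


(1) = (q - 5)*(q^2 + 2*q) = q*(q - 5)*(q + 2)
(2) = (j)*(j^2 + j - 2) = j*(j + 2)*(j - 1)
(3) = (h - 4)*(h^3 + 3*h^2 - 16*h - 48) = (h - 4)*(h + 4)*(h^2 - h - 12) = (h - 4)^2*(h + 4)*(h + 3)
(4) = (z + 3)*(z^2 - 9*z + 20) = (z - 5)*(z + 3)*(z - 4)
(5) = (y + 3)*(y^3 - 5*y^2 - 9*y + 45) = (y - 3)*(y + 3)*(y^2 - 2*y - 15) = (y - 3)*(y + 3)^2*(y - 5)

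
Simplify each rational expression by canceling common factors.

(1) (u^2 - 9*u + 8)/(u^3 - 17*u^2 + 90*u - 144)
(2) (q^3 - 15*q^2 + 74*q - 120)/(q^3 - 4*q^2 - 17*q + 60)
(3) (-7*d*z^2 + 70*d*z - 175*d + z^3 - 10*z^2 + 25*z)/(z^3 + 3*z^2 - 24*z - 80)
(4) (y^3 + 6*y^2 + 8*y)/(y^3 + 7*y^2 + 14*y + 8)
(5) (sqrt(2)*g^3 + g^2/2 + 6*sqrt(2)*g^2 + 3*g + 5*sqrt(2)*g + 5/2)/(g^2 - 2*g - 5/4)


(1) = (u - 1)/(u^2 - 9*u + 18)
(2) = (q^2 - 10*q + 24)/(q^2 + q - 12)
(3) = (-7*d*z + 35*d + z^2 - 5*z)/(z^2 + 8*z + 16)
(4) = y/(y + 1)
(5) = (8*sqrt(2)*g^3 + g^2*(4 + 48*sqrt(2)) + g*(24 + 40*sqrt(2)) + 20)/(8*g^2 - 16*g - 10)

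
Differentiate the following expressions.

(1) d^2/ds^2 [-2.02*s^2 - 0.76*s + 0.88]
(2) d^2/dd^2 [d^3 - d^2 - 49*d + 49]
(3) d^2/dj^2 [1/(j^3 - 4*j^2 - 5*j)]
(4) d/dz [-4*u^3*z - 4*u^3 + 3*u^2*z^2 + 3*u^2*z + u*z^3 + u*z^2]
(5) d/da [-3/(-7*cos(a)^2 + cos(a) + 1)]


(1) = -4.04000000000000
(2) = 6*d - 2
(3) = 2*(j*(4 - 3*j)*(-j^2 + 4*j + 5) - (-3*j^2 + 8*j + 5)^2)/(j^3*(-j^2 + 4*j + 5)^3)
(4) = u*(-4*u^2 + 6*u*z + 3*u + 3*z^2 + 2*z)
(5) = 3*(14*cos(a) - 1)*sin(a)/(-7*cos(a)^2 + cos(a) + 1)^2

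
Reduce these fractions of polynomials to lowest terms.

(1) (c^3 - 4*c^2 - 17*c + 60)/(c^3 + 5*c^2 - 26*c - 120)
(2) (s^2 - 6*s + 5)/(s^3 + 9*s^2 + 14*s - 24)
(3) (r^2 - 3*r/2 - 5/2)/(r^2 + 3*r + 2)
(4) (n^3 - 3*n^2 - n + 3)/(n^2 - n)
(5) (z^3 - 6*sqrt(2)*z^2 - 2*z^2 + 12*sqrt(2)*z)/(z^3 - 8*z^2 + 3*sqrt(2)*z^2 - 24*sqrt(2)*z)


(1) = (c - 3)/(c + 6)
(2) = (s - 5)/(s^2 + 10*s + 24)
(3) = (2*r - 5)/(2*r + 4)
(4) = (n^2 - 2*n - 3)/n
(5) = (z^2 + z*(-6*sqrt(2) - 2) + 12*sqrt(2))/(z^2 + z*(-8 + 3*sqrt(2)) - 24*sqrt(2))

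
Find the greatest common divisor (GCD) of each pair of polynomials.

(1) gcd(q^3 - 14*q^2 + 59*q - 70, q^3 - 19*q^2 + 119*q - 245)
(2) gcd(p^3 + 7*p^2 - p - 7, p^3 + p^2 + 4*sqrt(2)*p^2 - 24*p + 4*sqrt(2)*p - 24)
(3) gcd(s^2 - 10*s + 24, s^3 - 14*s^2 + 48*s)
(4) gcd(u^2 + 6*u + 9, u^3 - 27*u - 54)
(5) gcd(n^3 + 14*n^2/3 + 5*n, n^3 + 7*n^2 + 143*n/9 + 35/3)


(1) = gcd((q - 7)*(q - 5)*(q - 2), (q - 7)^2*(q - 5)) = q^2 - 12*q + 35
(2) = p + 1
(3) = s - 6
(4) = u^2 + 6*u + 9
(5) = n^2 + 14*n/3 + 5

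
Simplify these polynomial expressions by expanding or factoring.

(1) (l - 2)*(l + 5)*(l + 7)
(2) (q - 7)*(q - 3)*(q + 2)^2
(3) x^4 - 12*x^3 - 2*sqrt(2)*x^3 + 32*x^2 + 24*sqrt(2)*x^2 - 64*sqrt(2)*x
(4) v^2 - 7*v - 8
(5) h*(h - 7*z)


(1) = l^3 + 10*l^2 + 11*l - 70
(2) = q^4 - 6*q^3 - 15*q^2 + 44*q + 84
(3) = x*(x - 8)*(x - 4)*(x - 2*sqrt(2))
(4) = (v - 8)*(v + 1)
(5) = h^2 - 7*h*z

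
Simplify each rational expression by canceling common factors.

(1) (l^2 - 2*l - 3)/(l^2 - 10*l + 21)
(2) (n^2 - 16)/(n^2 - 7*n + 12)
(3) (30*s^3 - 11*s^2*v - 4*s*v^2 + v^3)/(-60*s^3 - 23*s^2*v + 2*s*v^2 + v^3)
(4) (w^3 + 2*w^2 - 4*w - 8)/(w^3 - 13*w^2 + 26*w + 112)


(1) = (l + 1)/(l - 7)
(2) = (n + 4)/(n - 3)
(3) = (-2*s + v)/(4*s + v)
(4) = (w^2 - 4)/(w^2 - 15*w + 56)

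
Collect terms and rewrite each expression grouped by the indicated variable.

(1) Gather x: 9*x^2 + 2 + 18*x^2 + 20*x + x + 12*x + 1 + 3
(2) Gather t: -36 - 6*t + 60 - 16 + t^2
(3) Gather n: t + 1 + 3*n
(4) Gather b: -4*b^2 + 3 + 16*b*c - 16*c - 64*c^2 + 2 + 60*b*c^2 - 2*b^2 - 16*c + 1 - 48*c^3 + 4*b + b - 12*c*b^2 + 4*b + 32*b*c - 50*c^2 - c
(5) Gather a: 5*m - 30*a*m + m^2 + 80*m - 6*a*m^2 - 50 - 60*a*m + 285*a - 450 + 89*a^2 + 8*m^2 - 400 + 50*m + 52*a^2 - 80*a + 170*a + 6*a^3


(1) = 27*x^2 + 33*x + 6
(2) = t^2 - 6*t + 8
(3) = 3*n + t + 1
(4) = b^2*(-12*c - 6) + b*(60*c^2 + 48*c + 9) - 48*c^3 - 114*c^2 - 33*c + 6
(5) = 6*a^3 + 141*a^2 + a*(-6*m^2 - 90*m + 375) + 9*m^2 + 135*m - 900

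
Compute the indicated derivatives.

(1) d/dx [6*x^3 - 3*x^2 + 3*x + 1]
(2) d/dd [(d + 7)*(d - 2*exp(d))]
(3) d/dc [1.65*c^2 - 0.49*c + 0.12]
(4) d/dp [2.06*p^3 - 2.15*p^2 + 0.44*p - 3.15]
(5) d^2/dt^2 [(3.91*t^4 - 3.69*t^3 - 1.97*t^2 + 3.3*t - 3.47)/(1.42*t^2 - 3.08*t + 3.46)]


(1) = 18*x^2 - 6*x + 3
(2) = d - (d + 7)*(2*exp(d) - 1) - 2*exp(d)
(3) = 3.3*c - 0.49
(4) = 6.18*p^2 - 4.3*p + 0.44
(5) = (15.768248*t^6 - 102.604656*t^5 + 337.814616*t^4 - 704.363368*t^3 + 813.7416*t^2 - 271.274232*t - 8.571232)/(2.863288*t^6 - 18.631536*t^5 + 61.342296*t^4 - 120.014048*t^3 + 149.467848*t^2 - 110.617584*t + 41.421736)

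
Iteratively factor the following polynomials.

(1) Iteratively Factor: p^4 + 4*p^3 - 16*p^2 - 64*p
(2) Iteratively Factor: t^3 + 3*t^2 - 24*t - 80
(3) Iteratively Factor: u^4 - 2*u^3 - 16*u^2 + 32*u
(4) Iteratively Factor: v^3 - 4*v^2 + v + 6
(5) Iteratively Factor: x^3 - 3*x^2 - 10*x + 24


(1) = (p + 4)*(p^3 - 16*p) = p*(p + 4)*(p^2 - 16) = p*(p - 4)*(p + 4)*(p + 4)
(2) = (t - 5)*(t^2 + 8*t + 16) = (t - 5)*(t + 4)*(t + 4)
(3) = (u + 4)*(u^3 - 6*u^2 + 8*u) = (u - 2)*(u + 4)*(u^2 - 4*u) = u*(u - 2)*(u + 4)*(u - 4)
(4) = (v - 2)*(v^2 - 2*v - 3) = (v - 2)*(v + 1)*(v - 3)
(5) = (x - 4)*(x^2 + x - 6) = (x - 4)*(x - 2)*(x + 3)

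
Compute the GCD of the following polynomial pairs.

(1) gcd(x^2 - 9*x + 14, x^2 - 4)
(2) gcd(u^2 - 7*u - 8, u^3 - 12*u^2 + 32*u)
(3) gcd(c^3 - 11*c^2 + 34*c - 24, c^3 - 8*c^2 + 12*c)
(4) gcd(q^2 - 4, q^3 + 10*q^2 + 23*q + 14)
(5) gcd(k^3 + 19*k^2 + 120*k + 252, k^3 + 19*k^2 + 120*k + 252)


(1) = x - 2
(2) = u - 8
(3) = c - 6
(4) = q + 2
(5) = gcd((k + 6)^2*(k + 7), (k + 6)^2*(k + 7)) = k^3 + 19*k^2 + 120*k + 252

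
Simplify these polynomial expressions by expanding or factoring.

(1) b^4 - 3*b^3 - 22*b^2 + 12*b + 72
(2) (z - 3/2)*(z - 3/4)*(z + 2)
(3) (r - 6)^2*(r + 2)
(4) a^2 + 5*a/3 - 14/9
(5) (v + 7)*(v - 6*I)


(1) = (b - 6)*(b - 2)*(b + 2)*(b + 3)
(2) = z^3 - z^2/4 - 27*z/8 + 9/4
(3) = r^3 - 10*r^2 + 12*r + 72
(4) = (a - 2/3)*(a + 7/3)
(5) = v^2 + 7*v - 6*I*v - 42*I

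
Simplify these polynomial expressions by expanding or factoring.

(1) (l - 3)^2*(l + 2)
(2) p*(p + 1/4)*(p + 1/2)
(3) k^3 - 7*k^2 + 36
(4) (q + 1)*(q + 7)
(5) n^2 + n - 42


(1) = l^3 - 4*l^2 - 3*l + 18
(2) = p^3 + 3*p^2/4 + p/8
(3) = (k - 6)*(k - 3)*(k + 2)
(4) = q^2 + 8*q + 7
(5) = (n - 6)*(n + 7)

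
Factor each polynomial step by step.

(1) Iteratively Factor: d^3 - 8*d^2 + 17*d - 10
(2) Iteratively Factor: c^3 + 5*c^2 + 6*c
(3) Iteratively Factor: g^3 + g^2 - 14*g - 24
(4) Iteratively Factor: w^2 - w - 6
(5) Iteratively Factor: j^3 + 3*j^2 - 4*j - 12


(1) = (d - 1)*(d^2 - 7*d + 10) = (d - 2)*(d - 1)*(d - 5)
(2) = (c)*(c^2 + 5*c + 6) = c*(c + 3)*(c + 2)
(3) = (g + 2)*(g^2 - g - 12) = (g - 4)*(g + 2)*(g + 3)
(4) = (w + 2)*(w - 3)
(5) = (j - 2)*(j^2 + 5*j + 6) = (j - 2)*(j + 2)*(j + 3)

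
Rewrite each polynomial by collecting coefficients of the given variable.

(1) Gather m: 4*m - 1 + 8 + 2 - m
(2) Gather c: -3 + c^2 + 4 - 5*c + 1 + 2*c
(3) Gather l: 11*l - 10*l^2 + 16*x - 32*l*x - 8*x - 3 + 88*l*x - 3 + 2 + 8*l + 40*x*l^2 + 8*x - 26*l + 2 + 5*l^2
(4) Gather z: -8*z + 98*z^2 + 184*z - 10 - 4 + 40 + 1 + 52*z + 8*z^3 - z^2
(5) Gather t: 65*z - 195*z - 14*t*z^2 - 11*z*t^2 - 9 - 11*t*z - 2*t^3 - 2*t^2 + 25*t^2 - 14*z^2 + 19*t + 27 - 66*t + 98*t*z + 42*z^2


(1) = 3*m + 9
(2) = c^2 - 3*c + 2
(3) = l^2*(40*x - 5) + l*(56*x - 7) + 16*x - 2
(4) = 8*z^3 + 97*z^2 + 228*z + 27
(5) = -2*t^3 + t^2*(23 - 11*z) + t*(-14*z^2 + 87*z - 47) + 28*z^2 - 130*z + 18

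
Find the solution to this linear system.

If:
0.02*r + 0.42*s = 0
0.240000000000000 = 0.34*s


Then:
r = -14.82
s = 0.71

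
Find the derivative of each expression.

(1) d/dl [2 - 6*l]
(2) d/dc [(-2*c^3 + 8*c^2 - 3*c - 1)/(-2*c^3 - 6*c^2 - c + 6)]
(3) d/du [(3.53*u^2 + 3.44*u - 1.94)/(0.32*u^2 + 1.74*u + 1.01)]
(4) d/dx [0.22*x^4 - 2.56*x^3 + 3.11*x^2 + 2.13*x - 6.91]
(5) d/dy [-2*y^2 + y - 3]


(1) = -6
(2) = (28*c^4 - 8*c^3 - 68*c^2 + 84*c - 19)/(4*c^6 + 24*c^5 + 40*c^4 - 12*c^3 - 71*c^2 - 12*c + 36)
(3) = (5.0414*u^2 + 8.3722*u + 6.85)/(0.1024*u^4 + 1.1136*u^3 + 3.674*u^2 + 3.5148*u + 1.0201)
(4) = 0.88*x^3 - 7.68*x^2 + 6.22*x + 2.13
(5) = 1 - 4*y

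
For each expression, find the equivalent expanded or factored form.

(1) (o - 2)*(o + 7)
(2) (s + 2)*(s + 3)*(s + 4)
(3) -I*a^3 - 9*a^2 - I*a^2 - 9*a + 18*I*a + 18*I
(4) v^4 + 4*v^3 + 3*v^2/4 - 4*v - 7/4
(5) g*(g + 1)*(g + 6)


(1) = o^2 + 5*o - 14
(2) = s^3 + 9*s^2 + 26*s + 24
(3) = (a - 6*I)*(a - 3*I)*(-I*a - I)
(4) = (v - 1)*(v + 1/2)*(v + 1)*(v + 7/2)
(5) = g^3 + 7*g^2 + 6*g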